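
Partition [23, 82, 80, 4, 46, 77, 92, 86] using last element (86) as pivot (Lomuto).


Pivot: 86
  23 <= 86: advance i (no swap)
  82 <= 86: advance i (no swap)
  80 <= 86: advance i (no swap)
  4 <= 86: advance i (no swap)
  46 <= 86: advance i (no swap)
  77 <= 86: advance i (no swap)
Place pivot at 6: [23, 82, 80, 4, 46, 77, 86, 92]

Partitioned: [23, 82, 80, 4, 46, 77, 86, 92]


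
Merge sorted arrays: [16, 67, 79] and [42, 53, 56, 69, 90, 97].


Take 16 from A
Take 42 from B
Take 53 from B
Take 56 from B
Take 67 from A
Take 69 from B
Take 79 from A

Merged: [16, 42, 53, 56, 67, 69, 79, 90, 97]


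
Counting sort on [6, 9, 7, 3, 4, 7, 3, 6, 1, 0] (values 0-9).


Input: [6, 9, 7, 3, 4, 7, 3, 6, 1, 0]
Counts: [1, 1, 0, 2, 1, 0, 2, 2, 0, 1]

Sorted: [0, 1, 3, 3, 4, 6, 6, 7, 7, 9]


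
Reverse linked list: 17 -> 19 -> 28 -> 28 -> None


Step 1: curr=17, set curr.next=prev(None) | reversed so far: 17
Step 2: curr=19, set curr.next=prev(17) | reversed so far: 19 -> 17
Step 3: curr=28, set curr.next=prev(19) | reversed so far: 28 -> 19 -> 17
Step 4: curr=28, set curr.next=prev(28) | reversed so far: 28 -> 28 -> 19 -> 17

28 -> 28 -> 19 -> 17 -> None


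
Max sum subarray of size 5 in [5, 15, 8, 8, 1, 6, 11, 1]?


[0:5]: 37
[1:6]: 38
[2:7]: 34
[3:8]: 27

Max: 38 at [1:6]


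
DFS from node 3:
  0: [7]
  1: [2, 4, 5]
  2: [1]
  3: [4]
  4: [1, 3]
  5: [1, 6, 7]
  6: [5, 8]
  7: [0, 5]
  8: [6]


Visit 3, push [4]
Visit 4, push [1]
Visit 1, push [5, 2]
Visit 2, push []
Visit 5, push [7, 6]
Visit 6, push [8]
Visit 8, push []
Visit 7, push [0]
Visit 0, push []

DFS order: [3, 4, 1, 2, 5, 6, 8, 7, 0]


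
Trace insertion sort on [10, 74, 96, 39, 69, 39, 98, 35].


Initial: [10, 74, 96, 39, 69, 39, 98, 35]
Insert 74: [10, 74, 96, 39, 69, 39, 98, 35]
Insert 96: [10, 74, 96, 39, 69, 39, 98, 35]
Insert 39: [10, 39, 74, 96, 69, 39, 98, 35]
Insert 69: [10, 39, 69, 74, 96, 39, 98, 35]
Insert 39: [10, 39, 39, 69, 74, 96, 98, 35]
Insert 98: [10, 39, 39, 69, 74, 96, 98, 35]
Insert 35: [10, 35, 39, 39, 69, 74, 96, 98]

Sorted: [10, 35, 39, 39, 69, 74, 96, 98]


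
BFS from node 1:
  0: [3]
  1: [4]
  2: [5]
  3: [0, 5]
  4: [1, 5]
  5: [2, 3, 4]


Visit 1, enqueue [4]
Visit 4, enqueue [5]
Visit 5, enqueue [2, 3]
Visit 2, enqueue []
Visit 3, enqueue [0]
Visit 0, enqueue []

BFS order: [1, 4, 5, 2, 3, 0]


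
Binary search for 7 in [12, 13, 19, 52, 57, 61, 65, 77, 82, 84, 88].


Step 1: lo=0, hi=10, mid=5, val=61
Step 2: lo=0, hi=4, mid=2, val=19
Step 3: lo=0, hi=1, mid=0, val=12

Not found


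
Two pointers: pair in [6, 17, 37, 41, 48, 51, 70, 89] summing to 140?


lo=0(6)+hi=7(89)=95
lo=1(17)+hi=7(89)=106
lo=2(37)+hi=7(89)=126
lo=3(41)+hi=7(89)=130
lo=4(48)+hi=7(89)=137
lo=5(51)+hi=7(89)=140

Yes: 51+89=140


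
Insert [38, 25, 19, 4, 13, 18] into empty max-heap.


Insert 38: [38]
Insert 25: [38, 25]
Insert 19: [38, 25, 19]
Insert 4: [38, 25, 19, 4]
Insert 13: [38, 25, 19, 4, 13]
Insert 18: [38, 25, 19, 4, 13, 18]

Final heap: [38, 25, 19, 4, 13, 18]


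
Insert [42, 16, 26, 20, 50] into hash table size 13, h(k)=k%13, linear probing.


Insert 42: h=3 -> slot 3
Insert 16: h=3, 1 probes -> slot 4
Insert 26: h=0 -> slot 0
Insert 20: h=7 -> slot 7
Insert 50: h=11 -> slot 11

Table: [26, None, None, 42, 16, None, None, 20, None, None, None, 50, None]


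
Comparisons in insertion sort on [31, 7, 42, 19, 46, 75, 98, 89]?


Algorithm: insertion sort
Input: [31, 7, 42, 19, 46, 75, 98, 89]
Sorted: [7, 19, 31, 42, 46, 75, 89, 98]

10


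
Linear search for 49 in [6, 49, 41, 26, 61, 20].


i=0: 6!=49
i=1: 49==49 found!

Found at 1, 2 comps


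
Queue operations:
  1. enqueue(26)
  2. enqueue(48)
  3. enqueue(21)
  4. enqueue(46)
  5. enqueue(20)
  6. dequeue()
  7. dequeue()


enqueue(26) -> [26]
enqueue(48) -> [26, 48]
enqueue(21) -> [26, 48, 21]
enqueue(46) -> [26, 48, 21, 46]
enqueue(20) -> [26, 48, 21, 46, 20]
dequeue()->26, [48, 21, 46, 20]
dequeue()->48, [21, 46, 20]

Final queue: [21, 46, 20]


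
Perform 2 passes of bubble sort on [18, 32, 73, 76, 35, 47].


Initial: [18, 32, 73, 76, 35, 47]
Pass 1: [18, 32, 73, 35, 47, 76] (2 swaps)
Pass 2: [18, 32, 35, 47, 73, 76] (2 swaps)

After 2 passes: [18, 32, 35, 47, 73, 76]


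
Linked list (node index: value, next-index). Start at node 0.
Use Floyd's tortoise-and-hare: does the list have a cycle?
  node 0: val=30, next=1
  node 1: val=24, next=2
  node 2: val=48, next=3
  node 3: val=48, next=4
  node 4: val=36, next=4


Floyd's tortoise (slow, +1) and hare (fast, +2):
  init: slow=0, fast=0
  step 1: slow=1, fast=2
  step 2: slow=2, fast=4
  step 3: slow=3, fast=4
  step 4: slow=4, fast=4
  slow == fast at node 4: cycle detected

Cycle: yes


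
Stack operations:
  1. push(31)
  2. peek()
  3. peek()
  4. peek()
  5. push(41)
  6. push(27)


push(31) -> [31]
peek()->31
peek()->31
peek()->31
push(41) -> [31, 41]
push(27) -> [31, 41, 27]

Final stack: [31, 41, 27]


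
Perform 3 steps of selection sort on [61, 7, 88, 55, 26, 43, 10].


Initial: [61, 7, 88, 55, 26, 43, 10]
Step 1: min=7 at 1
  Swap: [7, 61, 88, 55, 26, 43, 10]
Step 2: min=10 at 6
  Swap: [7, 10, 88, 55, 26, 43, 61]
Step 3: min=26 at 4
  Swap: [7, 10, 26, 55, 88, 43, 61]

After 3 steps: [7, 10, 26, 55, 88, 43, 61]


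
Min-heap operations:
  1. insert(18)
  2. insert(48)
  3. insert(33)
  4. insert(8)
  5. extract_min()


insert(18) -> [18]
insert(48) -> [18, 48]
insert(33) -> [18, 48, 33]
insert(8) -> [8, 18, 33, 48]
extract_min()->8, [18, 48, 33]

Final heap: [18, 48, 33]


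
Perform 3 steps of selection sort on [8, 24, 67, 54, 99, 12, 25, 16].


Initial: [8, 24, 67, 54, 99, 12, 25, 16]
Step 1: min=8 at 0
  Swap: [8, 24, 67, 54, 99, 12, 25, 16]
Step 2: min=12 at 5
  Swap: [8, 12, 67, 54, 99, 24, 25, 16]
Step 3: min=16 at 7
  Swap: [8, 12, 16, 54, 99, 24, 25, 67]

After 3 steps: [8, 12, 16, 54, 99, 24, 25, 67]


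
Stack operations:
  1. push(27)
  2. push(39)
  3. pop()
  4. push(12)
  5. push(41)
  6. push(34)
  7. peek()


push(27) -> [27]
push(39) -> [27, 39]
pop()->39, [27]
push(12) -> [27, 12]
push(41) -> [27, 12, 41]
push(34) -> [27, 12, 41, 34]
peek()->34

Final stack: [27, 12, 41, 34]


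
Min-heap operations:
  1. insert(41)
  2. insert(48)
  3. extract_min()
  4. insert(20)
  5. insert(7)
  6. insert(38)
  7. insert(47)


insert(41) -> [41]
insert(48) -> [41, 48]
extract_min()->41, [48]
insert(20) -> [20, 48]
insert(7) -> [7, 48, 20]
insert(38) -> [7, 38, 20, 48]
insert(47) -> [7, 38, 20, 48, 47]

Final heap: [7, 38, 20, 48, 47]


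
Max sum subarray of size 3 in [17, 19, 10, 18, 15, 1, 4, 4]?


[0:3]: 46
[1:4]: 47
[2:5]: 43
[3:6]: 34
[4:7]: 20
[5:8]: 9

Max: 47 at [1:4]


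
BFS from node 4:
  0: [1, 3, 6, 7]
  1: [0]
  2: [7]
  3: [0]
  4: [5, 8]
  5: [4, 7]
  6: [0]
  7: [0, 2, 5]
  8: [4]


Visit 4, enqueue [5, 8]
Visit 5, enqueue [7]
Visit 8, enqueue []
Visit 7, enqueue [0, 2]
Visit 0, enqueue [1, 3, 6]
Visit 2, enqueue []
Visit 1, enqueue []
Visit 3, enqueue []
Visit 6, enqueue []

BFS order: [4, 5, 8, 7, 0, 2, 1, 3, 6]


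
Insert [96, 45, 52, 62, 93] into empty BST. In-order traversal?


Insert 96: root
Insert 45: L from 96
Insert 52: L from 96 -> R from 45
Insert 62: L from 96 -> R from 45 -> R from 52
Insert 93: L from 96 -> R from 45 -> R from 52 -> R from 62

In-order: [45, 52, 62, 93, 96]


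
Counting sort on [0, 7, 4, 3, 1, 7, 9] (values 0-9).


Input: [0, 7, 4, 3, 1, 7, 9]
Counts: [1, 1, 0, 1, 1, 0, 0, 2, 0, 1]

Sorted: [0, 1, 3, 4, 7, 7, 9]


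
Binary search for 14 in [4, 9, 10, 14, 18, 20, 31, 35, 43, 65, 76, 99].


Step 1: lo=0, hi=11, mid=5, val=20
Step 2: lo=0, hi=4, mid=2, val=10
Step 3: lo=3, hi=4, mid=3, val=14

Found at index 3


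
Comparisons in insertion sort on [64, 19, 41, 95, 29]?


Algorithm: insertion sort
Input: [64, 19, 41, 95, 29]
Sorted: [19, 29, 41, 64, 95]

8


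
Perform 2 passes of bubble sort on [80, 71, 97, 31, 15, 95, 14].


Initial: [80, 71, 97, 31, 15, 95, 14]
Pass 1: [71, 80, 31, 15, 95, 14, 97] (5 swaps)
Pass 2: [71, 31, 15, 80, 14, 95, 97] (3 swaps)

After 2 passes: [71, 31, 15, 80, 14, 95, 97]


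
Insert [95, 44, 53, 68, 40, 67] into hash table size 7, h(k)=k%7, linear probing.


Insert 95: h=4 -> slot 4
Insert 44: h=2 -> slot 2
Insert 53: h=4, 1 probes -> slot 5
Insert 68: h=5, 1 probes -> slot 6
Insert 40: h=5, 2 probes -> slot 0
Insert 67: h=4, 4 probes -> slot 1

Table: [40, 67, 44, None, 95, 53, 68]


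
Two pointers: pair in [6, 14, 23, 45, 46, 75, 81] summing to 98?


lo=0(6)+hi=6(81)=87
lo=1(14)+hi=6(81)=95
lo=2(23)+hi=6(81)=104
lo=2(23)+hi=5(75)=98

Yes: 23+75=98


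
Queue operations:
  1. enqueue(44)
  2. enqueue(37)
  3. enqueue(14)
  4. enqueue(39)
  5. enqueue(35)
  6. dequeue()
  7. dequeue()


enqueue(44) -> [44]
enqueue(37) -> [44, 37]
enqueue(14) -> [44, 37, 14]
enqueue(39) -> [44, 37, 14, 39]
enqueue(35) -> [44, 37, 14, 39, 35]
dequeue()->44, [37, 14, 39, 35]
dequeue()->37, [14, 39, 35]

Final queue: [14, 39, 35]


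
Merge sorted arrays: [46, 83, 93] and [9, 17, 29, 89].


Take 9 from B
Take 17 from B
Take 29 from B
Take 46 from A
Take 83 from A
Take 89 from B

Merged: [9, 17, 29, 46, 83, 89, 93]


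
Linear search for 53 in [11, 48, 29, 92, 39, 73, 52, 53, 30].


i=0: 11!=53
i=1: 48!=53
i=2: 29!=53
i=3: 92!=53
i=4: 39!=53
i=5: 73!=53
i=6: 52!=53
i=7: 53==53 found!

Found at 7, 8 comps


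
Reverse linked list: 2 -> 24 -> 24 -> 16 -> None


Step 1: curr=2, set curr.next=prev(None) | reversed so far: 2
Step 2: curr=24, set curr.next=prev(2) | reversed so far: 24 -> 2
Step 3: curr=24, set curr.next=prev(24) | reversed so far: 24 -> 24 -> 2
Step 4: curr=16, set curr.next=prev(24) | reversed so far: 16 -> 24 -> 24 -> 2

16 -> 24 -> 24 -> 2 -> None


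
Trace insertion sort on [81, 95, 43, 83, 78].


Initial: [81, 95, 43, 83, 78]
Insert 95: [81, 95, 43, 83, 78]
Insert 43: [43, 81, 95, 83, 78]
Insert 83: [43, 81, 83, 95, 78]
Insert 78: [43, 78, 81, 83, 95]

Sorted: [43, 78, 81, 83, 95]


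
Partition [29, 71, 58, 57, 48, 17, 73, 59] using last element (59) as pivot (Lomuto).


Pivot: 59
  29 <= 59: advance i (no swap)
  58 <= 59: swap -> [29, 58, 71, 57, 48, 17, 73, 59]
  57 <= 59: swap -> [29, 58, 57, 71, 48, 17, 73, 59]
  48 <= 59: swap -> [29, 58, 57, 48, 71, 17, 73, 59]
  17 <= 59: swap -> [29, 58, 57, 48, 17, 71, 73, 59]
Place pivot at 5: [29, 58, 57, 48, 17, 59, 73, 71]

Partitioned: [29, 58, 57, 48, 17, 59, 73, 71]


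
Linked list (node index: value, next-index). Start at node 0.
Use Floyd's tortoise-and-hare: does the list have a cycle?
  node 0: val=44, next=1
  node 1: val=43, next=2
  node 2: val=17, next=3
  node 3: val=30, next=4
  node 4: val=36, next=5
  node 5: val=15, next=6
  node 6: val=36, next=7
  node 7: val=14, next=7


Floyd's tortoise (slow, +1) and hare (fast, +2):
  init: slow=0, fast=0
  step 1: slow=1, fast=2
  step 2: slow=2, fast=4
  step 3: slow=3, fast=6
  step 4: slow=4, fast=7
  step 5: slow=5, fast=7
  step 6: slow=6, fast=7
  step 7: slow=7, fast=7
  slow == fast at node 7: cycle detected

Cycle: yes


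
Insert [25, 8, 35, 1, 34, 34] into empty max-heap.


Insert 25: [25]
Insert 8: [25, 8]
Insert 35: [35, 8, 25]
Insert 1: [35, 8, 25, 1]
Insert 34: [35, 34, 25, 1, 8]
Insert 34: [35, 34, 34, 1, 8, 25]

Final heap: [35, 34, 34, 1, 8, 25]


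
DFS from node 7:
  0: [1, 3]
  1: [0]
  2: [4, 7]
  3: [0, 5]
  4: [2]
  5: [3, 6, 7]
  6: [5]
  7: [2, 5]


Visit 7, push [5, 2]
Visit 2, push [4]
Visit 4, push []
Visit 5, push [6, 3]
Visit 3, push [0]
Visit 0, push [1]
Visit 1, push []
Visit 6, push []

DFS order: [7, 2, 4, 5, 3, 0, 1, 6]


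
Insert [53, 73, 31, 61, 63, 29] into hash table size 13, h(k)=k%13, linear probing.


Insert 53: h=1 -> slot 1
Insert 73: h=8 -> slot 8
Insert 31: h=5 -> slot 5
Insert 61: h=9 -> slot 9
Insert 63: h=11 -> slot 11
Insert 29: h=3 -> slot 3

Table: [None, 53, None, 29, None, 31, None, None, 73, 61, None, 63, None]


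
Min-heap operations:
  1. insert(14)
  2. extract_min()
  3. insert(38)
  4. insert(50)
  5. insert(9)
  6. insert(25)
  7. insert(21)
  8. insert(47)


insert(14) -> [14]
extract_min()->14, []
insert(38) -> [38]
insert(50) -> [38, 50]
insert(9) -> [9, 50, 38]
insert(25) -> [9, 25, 38, 50]
insert(21) -> [9, 21, 38, 50, 25]
insert(47) -> [9, 21, 38, 50, 25, 47]

Final heap: [9, 21, 38, 50, 25, 47]


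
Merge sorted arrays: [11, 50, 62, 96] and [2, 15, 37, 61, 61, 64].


Take 2 from B
Take 11 from A
Take 15 from B
Take 37 from B
Take 50 from A
Take 61 from B
Take 61 from B
Take 62 from A
Take 64 from B

Merged: [2, 11, 15, 37, 50, 61, 61, 62, 64, 96]


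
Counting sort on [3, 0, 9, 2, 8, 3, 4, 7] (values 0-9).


Input: [3, 0, 9, 2, 8, 3, 4, 7]
Counts: [1, 0, 1, 2, 1, 0, 0, 1, 1, 1]

Sorted: [0, 2, 3, 3, 4, 7, 8, 9]


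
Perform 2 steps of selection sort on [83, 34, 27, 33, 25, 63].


Initial: [83, 34, 27, 33, 25, 63]
Step 1: min=25 at 4
  Swap: [25, 34, 27, 33, 83, 63]
Step 2: min=27 at 2
  Swap: [25, 27, 34, 33, 83, 63]

After 2 steps: [25, 27, 34, 33, 83, 63]


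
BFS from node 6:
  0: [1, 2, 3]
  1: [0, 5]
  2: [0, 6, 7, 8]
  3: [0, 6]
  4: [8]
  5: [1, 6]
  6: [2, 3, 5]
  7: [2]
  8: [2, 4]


Visit 6, enqueue [2, 3, 5]
Visit 2, enqueue [0, 7, 8]
Visit 3, enqueue []
Visit 5, enqueue [1]
Visit 0, enqueue []
Visit 7, enqueue []
Visit 8, enqueue [4]
Visit 1, enqueue []
Visit 4, enqueue []

BFS order: [6, 2, 3, 5, 0, 7, 8, 1, 4]


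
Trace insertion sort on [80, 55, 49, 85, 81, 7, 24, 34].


Initial: [80, 55, 49, 85, 81, 7, 24, 34]
Insert 55: [55, 80, 49, 85, 81, 7, 24, 34]
Insert 49: [49, 55, 80, 85, 81, 7, 24, 34]
Insert 85: [49, 55, 80, 85, 81, 7, 24, 34]
Insert 81: [49, 55, 80, 81, 85, 7, 24, 34]
Insert 7: [7, 49, 55, 80, 81, 85, 24, 34]
Insert 24: [7, 24, 49, 55, 80, 81, 85, 34]
Insert 34: [7, 24, 34, 49, 55, 80, 81, 85]

Sorted: [7, 24, 34, 49, 55, 80, 81, 85]


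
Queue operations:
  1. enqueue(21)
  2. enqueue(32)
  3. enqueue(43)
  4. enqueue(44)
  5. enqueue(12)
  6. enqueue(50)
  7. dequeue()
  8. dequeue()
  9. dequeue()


enqueue(21) -> [21]
enqueue(32) -> [21, 32]
enqueue(43) -> [21, 32, 43]
enqueue(44) -> [21, 32, 43, 44]
enqueue(12) -> [21, 32, 43, 44, 12]
enqueue(50) -> [21, 32, 43, 44, 12, 50]
dequeue()->21, [32, 43, 44, 12, 50]
dequeue()->32, [43, 44, 12, 50]
dequeue()->43, [44, 12, 50]

Final queue: [44, 12, 50]


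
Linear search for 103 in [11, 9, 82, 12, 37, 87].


i=0: 11!=103
i=1: 9!=103
i=2: 82!=103
i=3: 12!=103
i=4: 37!=103
i=5: 87!=103

Not found, 6 comps


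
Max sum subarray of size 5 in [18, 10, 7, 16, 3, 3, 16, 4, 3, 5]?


[0:5]: 54
[1:6]: 39
[2:7]: 45
[3:8]: 42
[4:9]: 29
[5:10]: 31

Max: 54 at [0:5]


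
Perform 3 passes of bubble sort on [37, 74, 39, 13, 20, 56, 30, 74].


Initial: [37, 74, 39, 13, 20, 56, 30, 74]
Pass 1: [37, 39, 13, 20, 56, 30, 74, 74] (5 swaps)
Pass 2: [37, 13, 20, 39, 30, 56, 74, 74] (3 swaps)
Pass 3: [13, 20, 37, 30, 39, 56, 74, 74] (3 swaps)

After 3 passes: [13, 20, 37, 30, 39, 56, 74, 74]


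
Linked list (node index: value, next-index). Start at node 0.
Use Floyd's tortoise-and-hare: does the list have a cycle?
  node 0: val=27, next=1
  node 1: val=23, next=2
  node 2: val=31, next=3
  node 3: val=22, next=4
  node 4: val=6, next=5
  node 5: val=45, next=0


Floyd's tortoise (slow, +1) and hare (fast, +2):
  init: slow=0, fast=0
  step 1: slow=1, fast=2
  step 2: slow=2, fast=4
  step 3: slow=3, fast=0
  step 4: slow=4, fast=2
  step 5: slow=5, fast=4
  step 6: slow=0, fast=0
  slow == fast at node 0: cycle detected

Cycle: yes


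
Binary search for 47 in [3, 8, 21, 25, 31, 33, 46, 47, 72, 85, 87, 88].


Step 1: lo=0, hi=11, mid=5, val=33
Step 2: lo=6, hi=11, mid=8, val=72
Step 3: lo=6, hi=7, mid=6, val=46
Step 4: lo=7, hi=7, mid=7, val=47

Found at index 7


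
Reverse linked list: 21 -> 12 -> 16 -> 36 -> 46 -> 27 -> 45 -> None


Step 1: curr=21, set curr.next=prev(None) | reversed so far: 21
Step 2: curr=12, set curr.next=prev(21) | reversed so far: 12 -> 21
Step 3: curr=16, set curr.next=prev(12) | reversed so far: 16 -> 12 -> 21
Step 4: curr=36, set curr.next=prev(16) | reversed so far: 36 -> 16 -> 12 -> 21
Step 5: curr=46, set curr.next=prev(36) | reversed so far: 46 -> 36 -> 16 -> 12 -> 21
Step 6: curr=27, set curr.next=prev(46) | reversed so far: 27 -> 46 -> 36 -> 16 -> 12 -> 21
Step 7: curr=45, set curr.next=prev(27) | reversed so far: 45 -> 27 -> 46 -> 36 -> 16 -> 12 -> 21

45 -> 27 -> 46 -> 36 -> 16 -> 12 -> 21 -> None


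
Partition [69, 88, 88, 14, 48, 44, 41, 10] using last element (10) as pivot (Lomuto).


Pivot: 10
Place pivot at 0: [10, 88, 88, 14, 48, 44, 41, 69]

Partitioned: [10, 88, 88, 14, 48, 44, 41, 69]


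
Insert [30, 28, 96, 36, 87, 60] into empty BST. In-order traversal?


Insert 30: root
Insert 28: L from 30
Insert 96: R from 30
Insert 36: R from 30 -> L from 96
Insert 87: R from 30 -> L from 96 -> R from 36
Insert 60: R from 30 -> L from 96 -> R from 36 -> L from 87

In-order: [28, 30, 36, 60, 87, 96]


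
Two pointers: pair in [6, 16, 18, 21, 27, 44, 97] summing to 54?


lo=0(6)+hi=6(97)=103
lo=0(6)+hi=5(44)=50
lo=1(16)+hi=5(44)=60
lo=1(16)+hi=4(27)=43
lo=2(18)+hi=4(27)=45
lo=3(21)+hi=4(27)=48

No pair found


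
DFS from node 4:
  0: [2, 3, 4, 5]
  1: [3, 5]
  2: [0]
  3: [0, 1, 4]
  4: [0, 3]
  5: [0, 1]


Visit 4, push [3, 0]
Visit 0, push [5, 3, 2]
Visit 2, push []
Visit 3, push [1]
Visit 1, push [5]
Visit 5, push []

DFS order: [4, 0, 2, 3, 1, 5]


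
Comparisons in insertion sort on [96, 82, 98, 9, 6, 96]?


Algorithm: insertion sort
Input: [96, 82, 98, 9, 6, 96]
Sorted: [6, 9, 82, 96, 96, 98]

11


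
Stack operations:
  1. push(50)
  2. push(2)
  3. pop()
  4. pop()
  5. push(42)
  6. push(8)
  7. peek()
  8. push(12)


push(50) -> [50]
push(2) -> [50, 2]
pop()->2, [50]
pop()->50, []
push(42) -> [42]
push(8) -> [42, 8]
peek()->8
push(12) -> [42, 8, 12]

Final stack: [42, 8, 12]


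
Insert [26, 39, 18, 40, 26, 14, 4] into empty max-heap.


Insert 26: [26]
Insert 39: [39, 26]
Insert 18: [39, 26, 18]
Insert 40: [40, 39, 18, 26]
Insert 26: [40, 39, 18, 26, 26]
Insert 14: [40, 39, 18, 26, 26, 14]
Insert 4: [40, 39, 18, 26, 26, 14, 4]

Final heap: [40, 39, 18, 26, 26, 14, 4]


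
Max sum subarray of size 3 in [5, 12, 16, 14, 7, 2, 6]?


[0:3]: 33
[1:4]: 42
[2:5]: 37
[3:6]: 23
[4:7]: 15

Max: 42 at [1:4]


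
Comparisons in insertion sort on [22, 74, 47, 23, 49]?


Algorithm: insertion sort
Input: [22, 74, 47, 23, 49]
Sorted: [22, 23, 47, 49, 74]

8


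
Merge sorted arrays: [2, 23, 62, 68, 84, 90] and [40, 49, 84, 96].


Take 2 from A
Take 23 from A
Take 40 from B
Take 49 from B
Take 62 from A
Take 68 from A
Take 84 from A
Take 84 from B
Take 90 from A

Merged: [2, 23, 40, 49, 62, 68, 84, 84, 90, 96]


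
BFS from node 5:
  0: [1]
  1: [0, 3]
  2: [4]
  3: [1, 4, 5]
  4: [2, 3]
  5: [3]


Visit 5, enqueue [3]
Visit 3, enqueue [1, 4]
Visit 1, enqueue [0]
Visit 4, enqueue [2]
Visit 0, enqueue []
Visit 2, enqueue []

BFS order: [5, 3, 1, 4, 0, 2]


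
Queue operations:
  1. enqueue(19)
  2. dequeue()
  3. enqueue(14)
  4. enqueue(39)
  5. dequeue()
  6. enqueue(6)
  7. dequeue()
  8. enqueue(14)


enqueue(19) -> [19]
dequeue()->19, []
enqueue(14) -> [14]
enqueue(39) -> [14, 39]
dequeue()->14, [39]
enqueue(6) -> [39, 6]
dequeue()->39, [6]
enqueue(14) -> [6, 14]

Final queue: [6, 14]


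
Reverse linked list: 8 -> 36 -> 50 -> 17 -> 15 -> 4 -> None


Step 1: curr=8, set curr.next=prev(None) | reversed so far: 8
Step 2: curr=36, set curr.next=prev(8) | reversed so far: 36 -> 8
Step 3: curr=50, set curr.next=prev(36) | reversed so far: 50 -> 36 -> 8
Step 4: curr=17, set curr.next=prev(50) | reversed so far: 17 -> 50 -> 36 -> 8
Step 5: curr=15, set curr.next=prev(17) | reversed so far: 15 -> 17 -> 50 -> 36 -> 8
Step 6: curr=4, set curr.next=prev(15) | reversed so far: 4 -> 15 -> 17 -> 50 -> 36 -> 8

4 -> 15 -> 17 -> 50 -> 36 -> 8 -> None


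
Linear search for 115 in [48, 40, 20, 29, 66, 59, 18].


i=0: 48!=115
i=1: 40!=115
i=2: 20!=115
i=3: 29!=115
i=4: 66!=115
i=5: 59!=115
i=6: 18!=115

Not found, 7 comps


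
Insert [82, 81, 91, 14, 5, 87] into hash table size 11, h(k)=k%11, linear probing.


Insert 82: h=5 -> slot 5
Insert 81: h=4 -> slot 4
Insert 91: h=3 -> slot 3
Insert 14: h=3, 3 probes -> slot 6
Insert 5: h=5, 2 probes -> slot 7
Insert 87: h=10 -> slot 10

Table: [None, None, None, 91, 81, 82, 14, 5, None, None, 87]


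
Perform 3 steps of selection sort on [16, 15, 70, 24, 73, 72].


Initial: [16, 15, 70, 24, 73, 72]
Step 1: min=15 at 1
  Swap: [15, 16, 70, 24, 73, 72]
Step 2: min=16 at 1
  Swap: [15, 16, 70, 24, 73, 72]
Step 3: min=24 at 3
  Swap: [15, 16, 24, 70, 73, 72]

After 3 steps: [15, 16, 24, 70, 73, 72]


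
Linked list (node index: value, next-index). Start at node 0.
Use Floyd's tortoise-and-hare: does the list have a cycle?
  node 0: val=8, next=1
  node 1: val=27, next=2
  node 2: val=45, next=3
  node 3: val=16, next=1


Floyd's tortoise (slow, +1) and hare (fast, +2):
  init: slow=0, fast=0
  step 1: slow=1, fast=2
  step 2: slow=2, fast=1
  step 3: slow=3, fast=3
  slow == fast at node 3: cycle detected

Cycle: yes


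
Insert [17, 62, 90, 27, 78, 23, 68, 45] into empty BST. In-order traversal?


Insert 17: root
Insert 62: R from 17
Insert 90: R from 17 -> R from 62
Insert 27: R from 17 -> L from 62
Insert 78: R from 17 -> R from 62 -> L from 90
Insert 23: R from 17 -> L from 62 -> L from 27
Insert 68: R from 17 -> R from 62 -> L from 90 -> L from 78
Insert 45: R from 17 -> L from 62 -> R from 27

In-order: [17, 23, 27, 45, 62, 68, 78, 90]


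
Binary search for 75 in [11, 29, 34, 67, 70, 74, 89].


Step 1: lo=0, hi=6, mid=3, val=67
Step 2: lo=4, hi=6, mid=5, val=74
Step 3: lo=6, hi=6, mid=6, val=89

Not found


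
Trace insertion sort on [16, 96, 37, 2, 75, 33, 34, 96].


Initial: [16, 96, 37, 2, 75, 33, 34, 96]
Insert 96: [16, 96, 37, 2, 75, 33, 34, 96]
Insert 37: [16, 37, 96, 2, 75, 33, 34, 96]
Insert 2: [2, 16, 37, 96, 75, 33, 34, 96]
Insert 75: [2, 16, 37, 75, 96, 33, 34, 96]
Insert 33: [2, 16, 33, 37, 75, 96, 34, 96]
Insert 34: [2, 16, 33, 34, 37, 75, 96, 96]
Insert 96: [2, 16, 33, 34, 37, 75, 96, 96]

Sorted: [2, 16, 33, 34, 37, 75, 96, 96]


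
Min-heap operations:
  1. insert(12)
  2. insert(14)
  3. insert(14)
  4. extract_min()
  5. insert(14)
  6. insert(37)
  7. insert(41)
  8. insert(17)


insert(12) -> [12]
insert(14) -> [12, 14]
insert(14) -> [12, 14, 14]
extract_min()->12, [14, 14]
insert(14) -> [14, 14, 14]
insert(37) -> [14, 14, 14, 37]
insert(41) -> [14, 14, 14, 37, 41]
insert(17) -> [14, 14, 14, 37, 41, 17]

Final heap: [14, 14, 14, 37, 41, 17]


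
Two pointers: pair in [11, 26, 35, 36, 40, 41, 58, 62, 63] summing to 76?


lo=0(11)+hi=8(63)=74
lo=1(26)+hi=8(63)=89
lo=1(26)+hi=7(62)=88
lo=1(26)+hi=6(58)=84
lo=1(26)+hi=5(41)=67
lo=2(35)+hi=5(41)=76

Yes: 35+41=76


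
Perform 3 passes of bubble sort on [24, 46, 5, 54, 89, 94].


Initial: [24, 46, 5, 54, 89, 94]
Pass 1: [24, 5, 46, 54, 89, 94] (1 swaps)
Pass 2: [5, 24, 46, 54, 89, 94] (1 swaps)
Pass 3: [5, 24, 46, 54, 89, 94] (0 swaps)

After 3 passes: [5, 24, 46, 54, 89, 94]


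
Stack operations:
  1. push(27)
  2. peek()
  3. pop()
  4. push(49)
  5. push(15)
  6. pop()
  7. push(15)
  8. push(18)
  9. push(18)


push(27) -> [27]
peek()->27
pop()->27, []
push(49) -> [49]
push(15) -> [49, 15]
pop()->15, [49]
push(15) -> [49, 15]
push(18) -> [49, 15, 18]
push(18) -> [49, 15, 18, 18]

Final stack: [49, 15, 18, 18]


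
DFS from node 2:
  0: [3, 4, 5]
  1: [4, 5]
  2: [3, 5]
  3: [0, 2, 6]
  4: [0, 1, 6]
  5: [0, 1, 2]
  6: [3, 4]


Visit 2, push [5, 3]
Visit 3, push [6, 0]
Visit 0, push [5, 4]
Visit 4, push [6, 1]
Visit 1, push [5]
Visit 5, push []
Visit 6, push []

DFS order: [2, 3, 0, 4, 1, 5, 6]


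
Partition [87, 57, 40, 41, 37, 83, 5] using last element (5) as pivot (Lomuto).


Pivot: 5
Place pivot at 0: [5, 57, 40, 41, 37, 83, 87]

Partitioned: [5, 57, 40, 41, 37, 83, 87]


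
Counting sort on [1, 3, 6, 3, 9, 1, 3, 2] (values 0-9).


Input: [1, 3, 6, 3, 9, 1, 3, 2]
Counts: [0, 2, 1, 3, 0, 0, 1, 0, 0, 1]

Sorted: [1, 1, 2, 3, 3, 3, 6, 9]


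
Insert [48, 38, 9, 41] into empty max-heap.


Insert 48: [48]
Insert 38: [48, 38]
Insert 9: [48, 38, 9]
Insert 41: [48, 41, 9, 38]

Final heap: [48, 41, 9, 38]


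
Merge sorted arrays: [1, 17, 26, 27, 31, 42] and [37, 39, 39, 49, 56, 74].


Take 1 from A
Take 17 from A
Take 26 from A
Take 27 from A
Take 31 from A
Take 37 from B
Take 39 from B
Take 39 from B
Take 42 from A

Merged: [1, 17, 26, 27, 31, 37, 39, 39, 42, 49, 56, 74]


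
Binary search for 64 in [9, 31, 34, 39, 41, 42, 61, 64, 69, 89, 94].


Step 1: lo=0, hi=10, mid=5, val=42
Step 2: lo=6, hi=10, mid=8, val=69
Step 3: lo=6, hi=7, mid=6, val=61
Step 4: lo=7, hi=7, mid=7, val=64

Found at index 7


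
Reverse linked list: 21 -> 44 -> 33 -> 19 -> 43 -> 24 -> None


Step 1: curr=21, set curr.next=prev(None) | reversed so far: 21
Step 2: curr=44, set curr.next=prev(21) | reversed so far: 44 -> 21
Step 3: curr=33, set curr.next=prev(44) | reversed so far: 33 -> 44 -> 21
Step 4: curr=19, set curr.next=prev(33) | reversed so far: 19 -> 33 -> 44 -> 21
Step 5: curr=43, set curr.next=prev(19) | reversed so far: 43 -> 19 -> 33 -> 44 -> 21
Step 6: curr=24, set curr.next=prev(43) | reversed so far: 24 -> 43 -> 19 -> 33 -> 44 -> 21

24 -> 43 -> 19 -> 33 -> 44 -> 21 -> None


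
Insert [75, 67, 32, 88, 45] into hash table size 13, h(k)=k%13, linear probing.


Insert 75: h=10 -> slot 10
Insert 67: h=2 -> slot 2
Insert 32: h=6 -> slot 6
Insert 88: h=10, 1 probes -> slot 11
Insert 45: h=6, 1 probes -> slot 7

Table: [None, None, 67, None, None, None, 32, 45, None, None, 75, 88, None]


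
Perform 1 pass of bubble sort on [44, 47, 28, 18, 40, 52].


Initial: [44, 47, 28, 18, 40, 52]
Pass 1: [44, 28, 18, 40, 47, 52] (3 swaps)

After 1 pass: [44, 28, 18, 40, 47, 52]


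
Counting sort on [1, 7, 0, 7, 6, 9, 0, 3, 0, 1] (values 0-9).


Input: [1, 7, 0, 7, 6, 9, 0, 3, 0, 1]
Counts: [3, 2, 0, 1, 0, 0, 1, 2, 0, 1]

Sorted: [0, 0, 0, 1, 1, 3, 6, 7, 7, 9]


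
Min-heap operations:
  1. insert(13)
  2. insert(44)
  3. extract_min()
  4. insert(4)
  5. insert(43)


insert(13) -> [13]
insert(44) -> [13, 44]
extract_min()->13, [44]
insert(4) -> [4, 44]
insert(43) -> [4, 44, 43]

Final heap: [4, 44, 43]


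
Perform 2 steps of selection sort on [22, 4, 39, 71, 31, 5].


Initial: [22, 4, 39, 71, 31, 5]
Step 1: min=4 at 1
  Swap: [4, 22, 39, 71, 31, 5]
Step 2: min=5 at 5
  Swap: [4, 5, 39, 71, 31, 22]

After 2 steps: [4, 5, 39, 71, 31, 22]


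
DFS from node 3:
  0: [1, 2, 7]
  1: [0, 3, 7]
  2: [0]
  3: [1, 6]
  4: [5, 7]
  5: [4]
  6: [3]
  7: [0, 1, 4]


Visit 3, push [6, 1]
Visit 1, push [7, 0]
Visit 0, push [7, 2]
Visit 2, push []
Visit 7, push [4]
Visit 4, push [5]
Visit 5, push []
Visit 6, push []

DFS order: [3, 1, 0, 2, 7, 4, 5, 6]


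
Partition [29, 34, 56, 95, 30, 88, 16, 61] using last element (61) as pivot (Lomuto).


Pivot: 61
  29 <= 61: advance i (no swap)
  34 <= 61: advance i (no swap)
  56 <= 61: advance i (no swap)
  30 <= 61: swap -> [29, 34, 56, 30, 95, 88, 16, 61]
  16 <= 61: swap -> [29, 34, 56, 30, 16, 88, 95, 61]
Place pivot at 5: [29, 34, 56, 30, 16, 61, 95, 88]

Partitioned: [29, 34, 56, 30, 16, 61, 95, 88]


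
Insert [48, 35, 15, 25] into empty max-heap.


Insert 48: [48]
Insert 35: [48, 35]
Insert 15: [48, 35, 15]
Insert 25: [48, 35, 15, 25]

Final heap: [48, 35, 15, 25]


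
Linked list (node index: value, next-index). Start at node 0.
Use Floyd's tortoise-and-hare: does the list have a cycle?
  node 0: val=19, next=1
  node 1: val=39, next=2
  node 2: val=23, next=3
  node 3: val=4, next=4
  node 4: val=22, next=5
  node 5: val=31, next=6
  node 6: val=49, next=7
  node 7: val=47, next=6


Floyd's tortoise (slow, +1) and hare (fast, +2):
  init: slow=0, fast=0
  step 1: slow=1, fast=2
  step 2: slow=2, fast=4
  step 3: slow=3, fast=6
  step 4: slow=4, fast=6
  step 5: slow=5, fast=6
  step 6: slow=6, fast=6
  slow == fast at node 6: cycle detected

Cycle: yes


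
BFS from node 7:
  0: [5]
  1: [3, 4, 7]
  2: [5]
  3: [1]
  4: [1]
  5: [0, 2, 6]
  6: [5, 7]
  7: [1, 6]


Visit 7, enqueue [1, 6]
Visit 1, enqueue [3, 4]
Visit 6, enqueue [5]
Visit 3, enqueue []
Visit 4, enqueue []
Visit 5, enqueue [0, 2]
Visit 0, enqueue []
Visit 2, enqueue []

BFS order: [7, 1, 6, 3, 4, 5, 0, 2]


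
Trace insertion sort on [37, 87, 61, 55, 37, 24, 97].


Initial: [37, 87, 61, 55, 37, 24, 97]
Insert 87: [37, 87, 61, 55, 37, 24, 97]
Insert 61: [37, 61, 87, 55, 37, 24, 97]
Insert 55: [37, 55, 61, 87, 37, 24, 97]
Insert 37: [37, 37, 55, 61, 87, 24, 97]
Insert 24: [24, 37, 37, 55, 61, 87, 97]
Insert 97: [24, 37, 37, 55, 61, 87, 97]

Sorted: [24, 37, 37, 55, 61, 87, 97]


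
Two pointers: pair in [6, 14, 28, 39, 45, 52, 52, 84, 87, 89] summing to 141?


lo=0(6)+hi=9(89)=95
lo=1(14)+hi=9(89)=103
lo=2(28)+hi=9(89)=117
lo=3(39)+hi=9(89)=128
lo=4(45)+hi=9(89)=134
lo=5(52)+hi=9(89)=141

Yes: 52+89=141


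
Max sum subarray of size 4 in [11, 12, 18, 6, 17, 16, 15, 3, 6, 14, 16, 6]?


[0:4]: 47
[1:5]: 53
[2:6]: 57
[3:7]: 54
[4:8]: 51
[5:9]: 40
[6:10]: 38
[7:11]: 39
[8:12]: 42

Max: 57 at [2:6]


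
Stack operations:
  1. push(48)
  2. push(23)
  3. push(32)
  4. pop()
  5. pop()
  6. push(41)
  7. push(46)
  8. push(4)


push(48) -> [48]
push(23) -> [48, 23]
push(32) -> [48, 23, 32]
pop()->32, [48, 23]
pop()->23, [48]
push(41) -> [48, 41]
push(46) -> [48, 41, 46]
push(4) -> [48, 41, 46, 4]

Final stack: [48, 41, 46, 4]


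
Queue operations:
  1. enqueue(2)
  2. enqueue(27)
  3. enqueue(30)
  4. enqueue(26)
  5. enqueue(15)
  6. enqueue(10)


enqueue(2) -> [2]
enqueue(27) -> [2, 27]
enqueue(30) -> [2, 27, 30]
enqueue(26) -> [2, 27, 30, 26]
enqueue(15) -> [2, 27, 30, 26, 15]
enqueue(10) -> [2, 27, 30, 26, 15, 10]

Final queue: [2, 27, 30, 26, 15, 10]


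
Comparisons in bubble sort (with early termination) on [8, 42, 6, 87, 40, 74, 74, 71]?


Algorithm: bubble sort (with early termination)
Input: [8, 42, 6, 87, 40, 74, 74, 71]
Sorted: [6, 8, 40, 42, 71, 74, 74, 87]

22


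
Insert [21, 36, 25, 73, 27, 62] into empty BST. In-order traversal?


Insert 21: root
Insert 36: R from 21
Insert 25: R from 21 -> L from 36
Insert 73: R from 21 -> R from 36
Insert 27: R from 21 -> L from 36 -> R from 25
Insert 62: R from 21 -> R from 36 -> L from 73

In-order: [21, 25, 27, 36, 62, 73]


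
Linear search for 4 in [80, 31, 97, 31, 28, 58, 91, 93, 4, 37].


i=0: 80!=4
i=1: 31!=4
i=2: 97!=4
i=3: 31!=4
i=4: 28!=4
i=5: 58!=4
i=6: 91!=4
i=7: 93!=4
i=8: 4==4 found!

Found at 8, 9 comps


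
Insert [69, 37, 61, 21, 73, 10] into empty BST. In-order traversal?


Insert 69: root
Insert 37: L from 69
Insert 61: L from 69 -> R from 37
Insert 21: L from 69 -> L from 37
Insert 73: R from 69
Insert 10: L from 69 -> L from 37 -> L from 21

In-order: [10, 21, 37, 61, 69, 73]


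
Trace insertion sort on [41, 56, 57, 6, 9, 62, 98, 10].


Initial: [41, 56, 57, 6, 9, 62, 98, 10]
Insert 56: [41, 56, 57, 6, 9, 62, 98, 10]
Insert 57: [41, 56, 57, 6, 9, 62, 98, 10]
Insert 6: [6, 41, 56, 57, 9, 62, 98, 10]
Insert 9: [6, 9, 41, 56, 57, 62, 98, 10]
Insert 62: [6, 9, 41, 56, 57, 62, 98, 10]
Insert 98: [6, 9, 41, 56, 57, 62, 98, 10]
Insert 10: [6, 9, 10, 41, 56, 57, 62, 98]

Sorted: [6, 9, 10, 41, 56, 57, 62, 98]


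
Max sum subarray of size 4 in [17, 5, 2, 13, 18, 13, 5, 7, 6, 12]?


[0:4]: 37
[1:5]: 38
[2:6]: 46
[3:7]: 49
[4:8]: 43
[5:9]: 31
[6:10]: 30

Max: 49 at [3:7]


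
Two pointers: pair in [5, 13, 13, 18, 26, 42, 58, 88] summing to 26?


lo=0(5)+hi=7(88)=93
lo=0(5)+hi=6(58)=63
lo=0(5)+hi=5(42)=47
lo=0(5)+hi=4(26)=31
lo=0(5)+hi=3(18)=23
lo=1(13)+hi=3(18)=31
lo=1(13)+hi=2(13)=26

Yes: 13+13=26


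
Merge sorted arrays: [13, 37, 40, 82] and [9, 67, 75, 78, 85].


Take 9 from B
Take 13 from A
Take 37 from A
Take 40 from A
Take 67 from B
Take 75 from B
Take 78 from B
Take 82 from A

Merged: [9, 13, 37, 40, 67, 75, 78, 82, 85]


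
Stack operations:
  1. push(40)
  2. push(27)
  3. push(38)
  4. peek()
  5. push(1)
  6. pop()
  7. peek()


push(40) -> [40]
push(27) -> [40, 27]
push(38) -> [40, 27, 38]
peek()->38
push(1) -> [40, 27, 38, 1]
pop()->1, [40, 27, 38]
peek()->38

Final stack: [40, 27, 38]


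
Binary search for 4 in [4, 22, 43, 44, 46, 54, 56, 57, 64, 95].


Step 1: lo=0, hi=9, mid=4, val=46
Step 2: lo=0, hi=3, mid=1, val=22
Step 3: lo=0, hi=0, mid=0, val=4

Found at index 0


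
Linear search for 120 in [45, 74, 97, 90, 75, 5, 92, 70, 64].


i=0: 45!=120
i=1: 74!=120
i=2: 97!=120
i=3: 90!=120
i=4: 75!=120
i=5: 5!=120
i=6: 92!=120
i=7: 70!=120
i=8: 64!=120

Not found, 9 comps


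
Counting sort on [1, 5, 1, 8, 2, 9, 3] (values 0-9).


Input: [1, 5, 1, 8, 2, 9, 3]
Counts: [0, 2, 1, 1, 0, 1, 0, 0, 1, 1]

Sorted: [1, 1, 2, 3, 5, 8, 9]


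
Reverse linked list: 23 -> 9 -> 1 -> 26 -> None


Step 1: curr=23, set curr.next=prev(None) | reversed so far: 23
Step 2: curr=9, set curr.next=prev(23) | reversed so far: 9 -> 23
Step 3: curr=1, set curr.next=prev(9) | reversed so far: 1 -> 9 -> 23
Step 4: curr=26, set curr.next=prev(1) | reversed so far: 26 -> 1 -> 9 -> 23

26 -> 1 -> 9 -> 23 -> None


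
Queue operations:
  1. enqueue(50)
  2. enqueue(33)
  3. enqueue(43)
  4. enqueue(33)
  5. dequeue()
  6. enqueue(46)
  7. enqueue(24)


enqueue(50) -> [50]
enqueue(33) -> [50, 33]
enqueue(43) -> [50, 33, 43]
enqueue(33) -> [50, 33, 43, 33]
dequeue()->50, [33, 43, 33]
enqueue(46) -> [33, 43, 33, 46]
enqueue(24) -> [33, 43, 33, 46, 24]

Final queue: [33, 43, 33, 46, 24]


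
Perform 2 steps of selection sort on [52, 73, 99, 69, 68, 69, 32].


Initial: [52, 73, 99, 69, 68, 69, 32]
Step 1: min=32 at 6
  Swap: [32, 73, 99, 69, 68, 69, 52]
Step 2: min=52 at 6
  Swap: [32, 52, 99, 69, 68, 69, 73]

After 2 steps: [32, 52, 99, 69, 68, 69, 73]


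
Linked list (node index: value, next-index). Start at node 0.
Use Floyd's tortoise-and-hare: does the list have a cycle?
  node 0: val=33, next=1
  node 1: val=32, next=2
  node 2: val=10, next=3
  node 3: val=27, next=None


Floyd's tortoise (slow, +1) and hare (fast, +2):
  init: slow=0, fast=0
  step 1: slow=1, fast=2
  step 2: fast 2->3->None, no cycle

Cycle: no


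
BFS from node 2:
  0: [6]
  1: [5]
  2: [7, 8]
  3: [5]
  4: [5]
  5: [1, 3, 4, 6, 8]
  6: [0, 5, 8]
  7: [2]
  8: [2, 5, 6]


Visit 2, enqueue [7, 8]
Visit 7, enqueue []
Visit 8, enqueue [5, 6]
Visit 5, enqueue [1, 3, 4]
Visit 6, enqueue [0]
Visit 1, enqueue []
Visit 3, enqueue []
Visit 4, enqueue []
Visit 0, enqueue []

BFS order: [2, 7, 8, 5, 6, 1, 3, 4, 0]


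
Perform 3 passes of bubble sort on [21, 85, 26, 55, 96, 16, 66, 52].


Initial: [21, 85, 26, 55, 96, 16, 66, 52]
Pass 1: [21, 26, 55, 85, 16, 66, 52, 96] (5 swaps)
Pass 2: [21, 26, 55, 16, 66, 52, 85, 96] (3 swaps)
Pass 3: [21, 26, 16, 55, 52, 66, 85, 96] (2 swaps)

After 3 passes: [21, 26, 16, 55, 52, 66, 85, 96]


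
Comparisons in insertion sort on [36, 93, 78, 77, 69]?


Algorithm: insertion sort
Input: [36, 93, 78, 77, 69]
Sorted: [36, 69, 77, 78, 93]

10


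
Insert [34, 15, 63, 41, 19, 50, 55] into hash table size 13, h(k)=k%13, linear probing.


Insert 34: h=8 -> slot 8
Insert 15: h=2 -> slot 2
Insert 63: h=11 -> slot 11
Insert 41: h=2, 1 probes -> slot 3
Insert 19: h=6 -> slot 6
Insert 50: h=11, 1 probes -> slot 12
Insert 55: h=3, 1 probes -> slot 4

Table: [None, None, 15, 41, 55, None, 19, None, 34, None, None, 63, 50]


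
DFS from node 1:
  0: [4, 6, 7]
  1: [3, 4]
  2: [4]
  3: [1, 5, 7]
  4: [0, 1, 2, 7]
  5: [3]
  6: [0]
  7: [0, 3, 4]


Visit 1, push [4, 3]
Visit 3, push [7, 5]
Visit 5, push []
Visit 7, push [4, 0]
Visit 0, push [6, 4]
Visit 4, push [2]
Visit 2, push []
Visit 6, push []

DFS order: [1, 3, 5, 7, 0, 4, 2, 6]


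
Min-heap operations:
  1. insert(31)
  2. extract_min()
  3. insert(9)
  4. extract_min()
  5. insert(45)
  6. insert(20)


insert(31) -> [31]
extract_min()->31, []
insert(9) -> [9]
extract_min()->9, []
insert(45) -> [45]
insert(20) -> [20, 45]

Final heap: [20, 45]


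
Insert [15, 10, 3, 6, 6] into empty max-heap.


Insert 15: [15]
Insert 10: [15, 10]
Insert 3: [15, 10, 3]
Insert 6: [15, 10, 3, 6]
Insert 6: [15, 10, 3, 6, 6]

Final heap: [15, 10, 3, 6, 6]


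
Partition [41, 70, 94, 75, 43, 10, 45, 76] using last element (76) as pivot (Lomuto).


Pivot: 76
  41 <= 76: advance i (no swap)
  70 <= 76: advance i (no swap)
  75 <= 76: swap -> [41, 70, 75, 94, 43, 10, 45, 76]
  43 <= 76: swap -> [41, 70, 75, 43, 94, 10, 45, 76]
  10 <= 76: swap -> [41, 70, 75, 43, 10, 94, 45, 76]
  45 <= 76: swap -> [41, 70, 75, 43, 10, 45, 94, 76]
Place pivot at 6: [41, 70, 75, 43, 10, 45, 76, 94]

Partitioned: [41, 70, 75, 43, 10, 45, 76, 94]


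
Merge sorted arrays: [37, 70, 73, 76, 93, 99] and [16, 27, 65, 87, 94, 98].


Take 16 from B
Take 27 from B
Take 37 from A
Take 65 from B
Take 70 from A
Take 73 from A
Take 76 from A
Take 87 from B
Take 93 from A
Take 94 from B
Take 98 from B

Merged: [16, 27, 37, 65, 70, 73, 76, 87, 93, 94, 98, 99]


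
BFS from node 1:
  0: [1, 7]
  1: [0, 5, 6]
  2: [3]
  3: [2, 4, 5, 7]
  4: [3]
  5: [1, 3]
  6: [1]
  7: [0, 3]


Visit 1, enqueue [0, 5, 6]
Visit 0, enqueue [7]
Visit 5, enqueue [3]
Visit 6, enqueue []
Visit 7, enqueue []
Visit 3, enqueue [2, 4]
Visit 2, enqueue []
Visit 4, enqueue []

BFS order: [1, 0, 5, 6, 7, 3, 2, 4]


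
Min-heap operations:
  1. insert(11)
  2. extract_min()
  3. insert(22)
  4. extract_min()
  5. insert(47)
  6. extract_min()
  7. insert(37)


insert(11) -> [11]
extract_min()->11, []
insert(22) -> [22]
extract_min()->22, []
insert(47) -> [47]
extract_min()->47, []
insert(37) -> [37]

Final heap: [37]


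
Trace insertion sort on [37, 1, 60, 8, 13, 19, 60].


Initial: [37, 1, 60, 8, 13, 19, 60]
Insert 1: [1, 37, 60, 8, 13, 19, 60]
Insert 60: [1, 37, 60, 8, 13, 19, 60]
Insert 8: [1, 8, 37, 60, 13, 19, 60]
Insert 13: [1, 8, 13, 37, 60, 19, 60]
Insert 19: [1, 8, 13, 19, 37, 60, 60]
Insert 60: [1, 8, 13, 19, 37, 60, 60]

Sorted: [1, 8, 13, 19, 37, 60, 60]


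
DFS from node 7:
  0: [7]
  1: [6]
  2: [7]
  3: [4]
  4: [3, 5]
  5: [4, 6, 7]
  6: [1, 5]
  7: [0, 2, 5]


Visit 7, push [5, 2, 0]
Visit 0, push []
Visit 2, push []
Visit 5, push [6, 4]
Visit 4, push [3]
Visit 3, push []
Visit 6, push [1]
Visit 1, push []

DFS order: [7, 0, 2, 5, 4, 3, 6, 1]


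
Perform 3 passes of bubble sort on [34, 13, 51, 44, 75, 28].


Initial: [34, 13, 51, 44, 75, 28]
Pass 1: [13, 34, 44, 51, 28, 75] (3 swaps)
Pass 2: [13, 34, 44, 28, 51, 75] (1 swaps)
Pass 3: [13, 34, 28, 44, 51, 75] (1 swaps)

After 3 passes: [13, 34, 28, 44, 51, 75]


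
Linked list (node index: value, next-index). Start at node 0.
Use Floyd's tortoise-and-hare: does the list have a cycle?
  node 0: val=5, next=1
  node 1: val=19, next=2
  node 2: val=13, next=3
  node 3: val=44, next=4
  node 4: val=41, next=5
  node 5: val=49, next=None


Floyd's tortoise (slow, +1) and hare (fast, +2):
  init: slow=0, fast=0
  step 1: slow=1, fast=2
  step 2: slow=2, fast=4
  step 3: fast 4->5->None, no cycle

Cycle: no


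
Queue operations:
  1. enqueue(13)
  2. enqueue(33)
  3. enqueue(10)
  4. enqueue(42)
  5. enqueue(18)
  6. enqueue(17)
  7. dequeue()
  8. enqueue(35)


enqueue(13) -> [13]
enqueue(33) -> [13, 33]
enqueue(10) -> [13, 33, 10]
enqueue(42) -> [13, 33, 10, 42]
enqueue(18) -> [13, 33, 10, 42, 18]
enqueue(17) -> [13, 33, 10, 42, 18, 17]
dequeue()->13, [33, 10, 42, 18, 17]
enqueue(35) -> [33, 10, 42, 18, 17, 35]

Final queue: [33, 10, 42, 18, 17, 35]


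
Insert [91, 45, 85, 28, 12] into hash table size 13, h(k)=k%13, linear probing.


Insert 91: h=0 -> slot 0
Insert 45: h=6 -> slot 6
Insert 85: h=7 -> slot 7
Insert 28: h=2 -> slot 2
Insert 12: h=12 -> slot 12

Table: [91, None, 28, None, None, None, 45, 85, None, None, None, None, 12]
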